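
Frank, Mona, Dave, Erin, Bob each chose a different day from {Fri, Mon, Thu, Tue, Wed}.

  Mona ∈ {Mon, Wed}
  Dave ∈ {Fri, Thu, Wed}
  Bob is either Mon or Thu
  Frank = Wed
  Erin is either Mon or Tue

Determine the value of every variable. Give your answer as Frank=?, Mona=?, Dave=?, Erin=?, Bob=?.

Frank=Wed, Mona=Mon, Dave=Fri, Erin=Tue, Bob=Thu

Frank has just one choice, so Frank = Wed. Eliminate Wed elsewhere: Mona, Dave.
That leaves Mona = Mon. Remove Mon from Erin, Bob.
Erin has just one choice, so Erin = Tue.
Bob must be Thu (only option left). Strike Thu from Dave.
Dave has just one choice, so Dave = Fri.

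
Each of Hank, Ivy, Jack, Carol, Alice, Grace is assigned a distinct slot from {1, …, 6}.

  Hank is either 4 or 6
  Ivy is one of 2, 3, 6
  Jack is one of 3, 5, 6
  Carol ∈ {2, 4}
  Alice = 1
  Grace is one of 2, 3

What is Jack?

Alice must be 1 (only option left).
The 5 still-open variables together cover exactly {2, 3, 4, 5, 6} — 5 values for 5 variables — and 5 appears only in Jack's list, so Jack = 5.

5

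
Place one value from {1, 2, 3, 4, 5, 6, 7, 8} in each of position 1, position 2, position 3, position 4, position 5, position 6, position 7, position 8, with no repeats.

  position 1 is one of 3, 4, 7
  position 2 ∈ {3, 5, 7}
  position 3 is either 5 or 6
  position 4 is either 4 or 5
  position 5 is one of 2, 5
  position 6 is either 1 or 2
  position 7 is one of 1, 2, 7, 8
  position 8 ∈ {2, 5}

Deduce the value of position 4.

4

The 8 variables draw from only 8 values {1, 2, 3, 4, 5, 6, 7, 8}, so each is used; only position 3 can be 6, hence position 3 = 6.
Among the 7 still-open variables, 8 fits only position 7 (and all 7 values in {1, 2, 3, 4, 5, 7, 8} must be used), so position 7 = 8.
The 6 still-open variables draw from only 6 values {1, 2, 3, 4, 5, 7}, so each is used; only position 6 can be 1, hence position 6 = 1.
position 5 and position 8 share exactly the 2 values {2, 5}; by pigeonhole those values go to them, so strike 2, 5 from position 2, position 4.
So position 4 = 4.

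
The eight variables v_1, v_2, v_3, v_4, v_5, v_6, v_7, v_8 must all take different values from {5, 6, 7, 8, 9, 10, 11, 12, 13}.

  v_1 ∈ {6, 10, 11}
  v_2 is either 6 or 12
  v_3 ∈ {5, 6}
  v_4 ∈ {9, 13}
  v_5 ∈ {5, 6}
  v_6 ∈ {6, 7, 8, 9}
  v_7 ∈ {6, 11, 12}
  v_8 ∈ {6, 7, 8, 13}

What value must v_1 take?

10

v_3 and v_5 share exactly the 2 values {5, 6}; by pigeonhole those values go to them, so strike 5, 6 from v_1, v_2, v_6, v_7, v_8.
v_2 has just one choice, so v_2 = 12. So v_7 can't be 12.
v_7 has just one choice, so v_7 = 11. Strike 11 from v_1.
So v_1 = 10.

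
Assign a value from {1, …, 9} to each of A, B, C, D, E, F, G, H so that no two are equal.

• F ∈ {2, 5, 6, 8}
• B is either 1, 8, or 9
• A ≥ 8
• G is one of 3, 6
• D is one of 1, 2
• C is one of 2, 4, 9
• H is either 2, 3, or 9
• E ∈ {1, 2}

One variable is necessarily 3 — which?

The 8 variables together cover exactly {1, 2, 3, 4, 5, 6, 8, 9} — 8 values for 8 variables — and 4 appears only in C's list, so C = 4.
The 7 still-open variables draw from only 7 values {1, 2, 3, 5, 6, 8, 9}, so each is used; only F can be 5, hence F = 5.
Among the 6 still-open variables, 6 fits only G (and all 6 values in {1, 2, 3, 6, 8, 9} must be used), so G = 6.
The 5 still-open variables draw from only 5 values {1, 2, 3, 8, 9}, so each is used; only H can be 3, hence H = 3.

H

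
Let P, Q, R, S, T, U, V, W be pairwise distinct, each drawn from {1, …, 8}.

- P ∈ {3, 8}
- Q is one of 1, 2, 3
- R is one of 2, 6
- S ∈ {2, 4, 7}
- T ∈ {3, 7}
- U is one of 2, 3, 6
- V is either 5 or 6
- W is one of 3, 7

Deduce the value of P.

8

The 8 variables together cover exactly {1, 2, 3, 4, 5, 6, 7, 8} — 8 values for 8 variables — and 1 appears only in Q's list, so Q = 1.
The 7 still-open variables draw from only 7 values {2, 3, 4, 5, 6, 7, 8}, so each is used; only S can be 4, hence S = 4.
The 6 still-open variables together cover exactly {2, 3, 5, 6, 7, 8} — 6 values for 6 variables — and 5 appears only in V's list, so V = 5.
The 5 still-open variables draw from only 5 values {2, 3, 6, 7, 8}, so each is used; only P can be 8, hence P = 8.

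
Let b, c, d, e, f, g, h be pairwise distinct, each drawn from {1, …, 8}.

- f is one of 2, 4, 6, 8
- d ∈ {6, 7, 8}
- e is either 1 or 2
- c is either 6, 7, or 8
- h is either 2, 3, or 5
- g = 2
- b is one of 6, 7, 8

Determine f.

4

g must be 2 (only option left). So e, f, h can't be 2.
e must be 1 (only option left).
The 3 variables b, c, d are confined to {6, 7, 8}, which locks those values in; drop them from f.
So f = 4.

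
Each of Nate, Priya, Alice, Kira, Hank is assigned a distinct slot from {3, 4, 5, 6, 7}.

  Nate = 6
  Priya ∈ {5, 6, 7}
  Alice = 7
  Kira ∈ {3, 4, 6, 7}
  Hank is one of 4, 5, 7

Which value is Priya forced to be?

Nate has just one choice, so Nate = 6. Strike 6 from Priya, Kira.
That leaves Alice = 7. Strike 7 from Priya, Kira, Hank.
So Priya = 5.

5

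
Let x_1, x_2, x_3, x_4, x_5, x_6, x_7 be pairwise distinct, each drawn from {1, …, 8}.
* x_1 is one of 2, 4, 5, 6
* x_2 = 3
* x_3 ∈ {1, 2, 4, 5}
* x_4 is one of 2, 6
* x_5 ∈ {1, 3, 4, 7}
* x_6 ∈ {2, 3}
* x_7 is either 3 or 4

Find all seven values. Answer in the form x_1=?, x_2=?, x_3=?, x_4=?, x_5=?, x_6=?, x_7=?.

x_1=5, x_2=3, x_3=1, x_4=6, x_5=7, x_6=2, x_7=4

x_2 has just one choice, so x_2 = 3. So x_5, x_6, x_7 can't be 3.
x_6 has just one choice, so x_6 = 2. Eliminate 2 elsewhere: x_1, x_3, x_4.
That leaves x_7 = 4. Strike 4 from x_1, x_3, x_5.
x_4 has just one choice, so x_4 = 6. So x_1 can't be 6.
x_1 must be 5 (only option left). Eliminate 5 elsewhere: x_3.
x_3 has just one choice, so x_3 = 1. So x_5 can't be 1.
That leaves x_5 = 7.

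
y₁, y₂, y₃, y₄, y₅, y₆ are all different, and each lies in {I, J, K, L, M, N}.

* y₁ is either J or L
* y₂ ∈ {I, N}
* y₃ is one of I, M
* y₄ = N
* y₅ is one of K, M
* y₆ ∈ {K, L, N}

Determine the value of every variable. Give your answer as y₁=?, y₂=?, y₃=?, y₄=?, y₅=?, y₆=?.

y₄ must be N (only option left). Eliminate N elsewhere: y₂, y₆.
That leaves y₂ = I. Eliminate I elsewhere: y₃.
y₃ has just one choice, so y₃ = M. Remove M from y₅.
y₅'s domain is down to {K}, so y₅ = K. Remove K from y₆.
y₆ has just one choice, so y₆ = L. Strike L from y₁.
y₁ must be J (only option left).

y₁=J, y₂=I, y₃=M, y₄=N, y₅=K, y₆=L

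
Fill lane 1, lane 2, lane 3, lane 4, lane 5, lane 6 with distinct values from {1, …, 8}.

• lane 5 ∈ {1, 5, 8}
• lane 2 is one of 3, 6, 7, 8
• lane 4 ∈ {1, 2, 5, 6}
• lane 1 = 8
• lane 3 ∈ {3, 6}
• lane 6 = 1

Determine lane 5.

lane 1 must be 8 (only option left). Remove 8 from lane 2, lane 5.
That leaves lane 6 = 1. Eliminate 1 elsewhere: lane 4, lane 5.
So lane 5 = 5.

5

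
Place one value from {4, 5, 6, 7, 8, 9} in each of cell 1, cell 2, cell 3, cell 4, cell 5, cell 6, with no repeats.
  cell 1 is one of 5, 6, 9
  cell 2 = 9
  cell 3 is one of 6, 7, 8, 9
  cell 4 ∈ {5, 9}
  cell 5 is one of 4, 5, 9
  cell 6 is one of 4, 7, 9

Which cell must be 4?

cell 2 has just one choice, so cell 2 = 9. Eliminate 9 elsewhere: cell 1, cell 3, cell 4, cell 5, cell 6.
cell 4 must be 5 (only option left). Eliminate 5 elsewhere: cell 1, cell 5.
So 4 goes to cell 5.

cell 5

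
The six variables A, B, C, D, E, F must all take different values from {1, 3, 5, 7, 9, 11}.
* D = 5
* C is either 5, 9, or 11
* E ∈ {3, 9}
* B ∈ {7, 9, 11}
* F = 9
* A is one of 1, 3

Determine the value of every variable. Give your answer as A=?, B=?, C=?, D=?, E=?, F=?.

A=1, B=7, C=11, D=5, E=3, F=9

D has just one choice, so D = 5. Strike 5 from C.
That leaves F = 9. Strike 9 from B, C, E.
C has just one choice, so C = 11. Remove 11 from B.
E has just one choice, so E = 3. Strike 3 from A.
A's domain is down to {1}, so A = 1.
That leaves B = 7.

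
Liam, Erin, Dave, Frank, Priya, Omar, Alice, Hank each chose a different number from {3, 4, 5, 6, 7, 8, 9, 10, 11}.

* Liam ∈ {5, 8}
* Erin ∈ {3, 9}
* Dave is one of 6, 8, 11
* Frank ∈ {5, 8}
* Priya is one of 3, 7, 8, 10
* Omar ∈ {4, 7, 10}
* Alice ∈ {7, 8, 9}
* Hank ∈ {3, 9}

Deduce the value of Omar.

The 2 variables Liam and Frank are confined to {5, 8}, which locks those values in; drop them from Dave, Priya, Alice.
Erin and Hank between them cover only {3, 9} — a naked pair. Remove those values from Priya, Alice.
Alice must be 7 (only option left). Strike 7 from Priya, Omar.
That leaves Priya = 10. Eliminate 10 elsewhere: Omar.
So Omar = 4.

4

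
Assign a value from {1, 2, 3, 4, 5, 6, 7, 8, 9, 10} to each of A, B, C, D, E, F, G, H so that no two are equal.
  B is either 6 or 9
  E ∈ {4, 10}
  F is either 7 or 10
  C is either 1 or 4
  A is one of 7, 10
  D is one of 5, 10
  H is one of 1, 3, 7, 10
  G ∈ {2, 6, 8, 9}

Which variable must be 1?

The 2 variables A and F are confined to {7, 10}, which locks those values in; drop them from D, E, H.
That leaves D = 5.
That leaves E = 4. So C can't be 4.
So 1 goes to C.

C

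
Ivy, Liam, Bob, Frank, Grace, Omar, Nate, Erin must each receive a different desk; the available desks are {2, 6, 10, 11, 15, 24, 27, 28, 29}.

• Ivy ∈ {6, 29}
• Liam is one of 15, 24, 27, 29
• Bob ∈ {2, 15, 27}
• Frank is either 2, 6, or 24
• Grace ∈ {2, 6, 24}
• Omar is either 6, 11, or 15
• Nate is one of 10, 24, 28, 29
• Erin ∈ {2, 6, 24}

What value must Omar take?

Frank, Grace, Erin between them cover only {2, 6, 24} — a naked triple. Remove those values from Ivy, Liam, Bob, Omar, Nate.
Ivy's domain is down to {29}, so Ivy = 29. Remove 29 from Liam, Nate.
The 2 variables Liam and Bob are confined to {15, 27}, which locks those values in; drop them from Omar.
So Omar = 11.

11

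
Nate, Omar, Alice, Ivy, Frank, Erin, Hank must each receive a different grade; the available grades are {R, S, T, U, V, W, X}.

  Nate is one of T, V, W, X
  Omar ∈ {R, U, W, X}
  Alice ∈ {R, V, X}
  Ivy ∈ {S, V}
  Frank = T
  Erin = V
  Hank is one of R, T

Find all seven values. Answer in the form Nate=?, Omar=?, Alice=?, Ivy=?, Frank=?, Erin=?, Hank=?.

Nate=W, Omar=U, Alice=X, Ivy=S, Frank=T, Erin=V, Hank=R

Frank has just one choice, so Frank = T. So Nate, Hank can't be T.
Erin must be V (only option left). So Nate, Alice, Ivy can't be V.
Hank must be R (only option left). Strike R from Omar, Alice.
Alice's domain is down to {X}, so Alice = X. Eliminate X elsewhere: Nate, Omar.
Ivy must be S (only option left).
That leaves Nate = W. Remove W from Omar.
Omar must be U (only option left).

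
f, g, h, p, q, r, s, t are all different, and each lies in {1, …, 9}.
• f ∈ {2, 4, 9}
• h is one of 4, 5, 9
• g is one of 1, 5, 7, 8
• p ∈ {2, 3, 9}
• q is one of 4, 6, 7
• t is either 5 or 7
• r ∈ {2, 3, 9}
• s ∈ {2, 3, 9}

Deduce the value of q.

The 3 variables p, r, s are confined to {2, 3, 9}, which locks those values in; drop them from f, h.
f has just one choice, so f = 4. So h, q can't be 4.
h's domain is down to {5}, so h = 5. So g, t can't be 5.
t has just one choice, so t = 7. Strike 7 from g, q.
So q = 6.

6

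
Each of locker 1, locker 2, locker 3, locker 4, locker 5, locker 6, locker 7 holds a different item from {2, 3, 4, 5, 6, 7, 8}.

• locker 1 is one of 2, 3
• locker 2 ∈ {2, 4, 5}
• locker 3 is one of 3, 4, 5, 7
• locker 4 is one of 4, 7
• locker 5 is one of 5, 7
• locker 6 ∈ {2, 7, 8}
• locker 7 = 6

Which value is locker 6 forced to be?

8

locker 7's domain is down to {6}, so locker 7 = 6.
The 6 still-open variables together cover exactly {2, 3, 4, 5, 7, 8} — 6 values for 6 variables — and 8 appears only in locker 6's list, so locker 6 = 8.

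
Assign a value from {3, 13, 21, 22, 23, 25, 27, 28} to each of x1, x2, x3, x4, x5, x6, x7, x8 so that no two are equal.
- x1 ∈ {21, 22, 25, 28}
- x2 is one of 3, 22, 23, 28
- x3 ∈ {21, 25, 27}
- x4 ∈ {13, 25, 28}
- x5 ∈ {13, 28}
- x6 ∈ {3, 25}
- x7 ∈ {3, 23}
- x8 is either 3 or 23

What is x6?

Among the 8 variables, 27 fits only x3 (and all 8 values in {3, 13, 21, 22, 23, 25, 27, 28} must be used), so x3 = 27.
Among the 7 still-open variables, 21 fits only x1 (and all 7 values in {3, 13, 21, 22, 23, 25, 28} must be used), so x1 = 21.
The 6 still-open variables draw from only 6 values {3, 13, 22, 23, 25, 28}, so each is used; only x2 can be 22, hence x2 = 22.
x7 and x8 share exactly the 2 values {3, 23}; by pigeonhole those values go to them, so strike 3, 23 from x6.
So x6 = 25.

25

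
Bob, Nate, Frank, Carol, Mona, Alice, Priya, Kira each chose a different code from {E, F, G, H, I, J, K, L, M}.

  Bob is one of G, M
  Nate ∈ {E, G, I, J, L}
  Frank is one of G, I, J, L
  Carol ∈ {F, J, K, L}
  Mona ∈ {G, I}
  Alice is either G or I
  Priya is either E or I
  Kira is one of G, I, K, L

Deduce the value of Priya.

The 8 variables together cover exactly {E, F, G, I, J, K, L, M} — 8 values for 8 variables — and F appears only in Carol's list, so Carol = F.
Among the 7 still-open variables, K fits only Kira (and all 7 values in {E, G, I, J, K, L, M} must be used), so Kira = K.
The 6 still-open variables draw from only 6 values {E, G, I, J, L, M}, so each is used; only Bob can be M, hence Bob = M.
Mona and Alice between them cover only {G, I} — a naked pair. Remove those values from Nate, Frank, Priya.
So Priya = E.

E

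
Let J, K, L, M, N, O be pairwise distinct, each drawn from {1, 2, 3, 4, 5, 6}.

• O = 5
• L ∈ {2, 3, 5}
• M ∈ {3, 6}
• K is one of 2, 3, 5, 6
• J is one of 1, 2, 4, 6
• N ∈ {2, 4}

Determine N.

4

O has just one choice, so O = 5. Eliminate 5 elsewhere: K, L.
The 5 still-open variables draw from only 5 values {1, 2, 3, 4, 6}, so each is used; only J can be 1, hence J = 1.
Among the 4 still-open variables, 4 fits only N (and all 4 values in {2, 3, 4, 6} must be used), so N = 4.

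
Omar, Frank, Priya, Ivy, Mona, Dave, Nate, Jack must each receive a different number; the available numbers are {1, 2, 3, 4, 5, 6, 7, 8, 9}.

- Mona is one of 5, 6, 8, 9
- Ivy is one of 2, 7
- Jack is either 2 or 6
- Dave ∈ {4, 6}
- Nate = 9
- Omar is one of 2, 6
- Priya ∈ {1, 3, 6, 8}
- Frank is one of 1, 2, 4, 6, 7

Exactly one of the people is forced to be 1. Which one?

Nate has just one choice, so Nate = 9. Strike 9 from Mona.
The 2 variables Omar and Jack are confined to {2, 6}, which locks those values in; drop them from Frank, Priya, Ivy, Mona, Dave.
Ivy has just one choice, so Ivy = 7. Remove 7 from Frank.
Dave has just one choice, so Dave = 4. So Frank can't be 4.
So 1 goes to Frank.

Frank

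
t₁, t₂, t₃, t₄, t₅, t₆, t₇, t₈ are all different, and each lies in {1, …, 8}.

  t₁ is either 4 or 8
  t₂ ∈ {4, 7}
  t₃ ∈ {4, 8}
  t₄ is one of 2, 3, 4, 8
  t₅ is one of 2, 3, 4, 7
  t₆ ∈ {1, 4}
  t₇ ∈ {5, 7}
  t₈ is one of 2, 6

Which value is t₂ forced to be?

7

The 8 variables draw from only 8 values {1, 2, 3, 4, 5, 6, 7, 8}, so each is used; only t₆ can be 1, hence t₆ = 1.
Among the 7 still-open variables, 5 fits only t₇ (and all 7 values in {2, 3, 4, 5, 6, 7, 8} must be used), so t₇ = 5.
The 6 still-open variables draw from only 6 values {2, 3, 4, 6, 7, 8}, so each is used; only t₈ can be 6, hence t₈ = 6.
t₁ and t₃ share exactly the 2 values {4, 8}; by pigeonhole those values go to them, so strike 4, 8 from t₂, t₄, t₅.
So t₂ = 7.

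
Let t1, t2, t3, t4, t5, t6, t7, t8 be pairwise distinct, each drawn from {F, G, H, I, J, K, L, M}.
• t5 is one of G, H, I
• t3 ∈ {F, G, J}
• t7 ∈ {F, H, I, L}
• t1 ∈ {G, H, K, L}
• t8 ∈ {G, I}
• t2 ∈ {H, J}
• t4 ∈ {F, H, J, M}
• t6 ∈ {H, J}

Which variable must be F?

t3

The 8 variables draw from only 8 values {F, G, H, I, J, K, L, M}, so each is used; only t1 can be K, hence t1 = K.
The 7 still-open variables draw from only 7 values {F, G, H, I, J, L, M}, so each is used; only t7 can be L, hence t7 = L.
The 6 still-open variables together cover exactly {F, G, H, I, J, M} — 6 values for 6 variables — and M appears only in t4's list, so t4 = M.
The 5 still-open variables together cover exactly {F, G, H, I, J} — 5 values for 5 variables — and F appears only in t3's list, so t3 = F.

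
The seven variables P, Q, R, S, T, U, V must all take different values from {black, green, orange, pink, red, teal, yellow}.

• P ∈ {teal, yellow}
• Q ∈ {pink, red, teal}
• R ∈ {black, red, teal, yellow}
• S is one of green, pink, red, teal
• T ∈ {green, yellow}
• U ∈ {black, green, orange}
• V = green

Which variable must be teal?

V's domain is down to {green}, so V = green. So S, T, U can't be green.
T must be yellow (only option left). Eliminate yellow elsewhere: P, R.
So teal goes to P.

P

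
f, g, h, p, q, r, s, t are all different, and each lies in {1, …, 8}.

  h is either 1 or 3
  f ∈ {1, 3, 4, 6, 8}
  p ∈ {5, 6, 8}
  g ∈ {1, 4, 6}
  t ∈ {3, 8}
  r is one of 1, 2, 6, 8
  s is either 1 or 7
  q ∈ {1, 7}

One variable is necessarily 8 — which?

t

Among the 8 variables, 2 fits only r (and all 8 values in {1, 2, 3, 4, 5, 6, 7, 8} must be used), so r = 2.
Among the 7 still-open variables, 5 fits only p (and all 7 values in {1, 3, 4, 5, 6, 7, 8} must be used), so p = 5.
q and s share exactly the 2 values {1, 7}; by pigeonhole those values go to them, so strike 1, 7 from f, g, h.
h must be 3 (only option left). Remove 3 from f, t.
So 8 goes to t.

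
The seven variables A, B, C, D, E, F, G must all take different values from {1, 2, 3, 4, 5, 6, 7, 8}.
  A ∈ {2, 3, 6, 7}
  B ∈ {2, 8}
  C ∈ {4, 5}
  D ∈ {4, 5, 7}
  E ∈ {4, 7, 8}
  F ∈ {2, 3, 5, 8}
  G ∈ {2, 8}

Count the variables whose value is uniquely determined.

2

Among the 7 variables, 6 fits only A (and all 7 values in {2, 3, 4, 5, 6, 7, 8} must be used), so A = 6.
The 6 still-open variables draw from only 6 values {2, 3, 4, 5, 7, 8}, so each is used; only F can be 3, hence F = 3.
B and G share exactly the 2 values {2, 8}; by pigeonhole those values go to them, so strike 2, 8 from E.
Determined: A=6, F=3. The other variables each still have more than one consistent value. That makes 2.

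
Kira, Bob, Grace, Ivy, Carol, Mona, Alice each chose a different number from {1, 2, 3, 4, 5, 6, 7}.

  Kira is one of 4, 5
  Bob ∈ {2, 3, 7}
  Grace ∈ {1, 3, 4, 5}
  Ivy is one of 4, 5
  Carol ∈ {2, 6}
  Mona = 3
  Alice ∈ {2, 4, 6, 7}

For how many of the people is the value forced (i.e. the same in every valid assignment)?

Mona must be 3 (only option left). Eliminate 3 elsewhere: Bob, Grace.
The 6 still-open variables together cover exactly {1, 2, 4, 5, 6, 7} — 6 values for 6 variables — and 1 appears only in Grace's list, so Grace = 1.
The 2 variables Kira and Ivy are confined to {4, 5}, which locks those values in; drop them from Alice.
Determined: Grace=1, Mona=3. The other people each still have more than one consistent value. That makes 2.

2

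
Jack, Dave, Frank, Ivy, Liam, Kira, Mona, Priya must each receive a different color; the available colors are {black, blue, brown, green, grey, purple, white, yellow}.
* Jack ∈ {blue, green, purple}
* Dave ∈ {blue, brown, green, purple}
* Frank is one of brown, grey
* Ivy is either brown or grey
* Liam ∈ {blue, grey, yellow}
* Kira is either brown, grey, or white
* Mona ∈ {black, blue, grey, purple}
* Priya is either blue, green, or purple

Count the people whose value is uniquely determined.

The 8 variables draw from only 8 values {black, blue, brown, green, grey, purple, white, yellow}, so each is used; only Mona can be black, hence Mona = black.
The 7 still-open variables draw from only 7 values {blue, brown, green, grey, purple, white, yellow}, so each is used; only Kira can be white, hence Kira = white.
Among the 6 still-open variables, yellow fits only Liam (and all 6 values in {blue, brown, green, grey, purple, yellow} must be used), so Liam = yellow.
Frank and Ivy between them cover only {brown, grey} — a naked pair. Remove those values from Dave.
Determined: Liam=yellow, Kira=white, Mona=black. The other people each still have more than one consistent value. That makes 3.

3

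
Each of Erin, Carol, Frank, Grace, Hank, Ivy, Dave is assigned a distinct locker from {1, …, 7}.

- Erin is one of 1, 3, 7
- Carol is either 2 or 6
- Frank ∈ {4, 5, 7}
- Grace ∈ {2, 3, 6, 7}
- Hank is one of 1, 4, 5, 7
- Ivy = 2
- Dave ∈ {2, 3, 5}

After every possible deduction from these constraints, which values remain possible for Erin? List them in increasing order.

1, 3, 7

Ivy must be 2 (only option left). Eliminate 2 elsewhere: Carol, Grace, Dave.
Carol has just one choice, so Carol = 6. Eliminate 6 elsewhere: Grace.
No further eliminations apply; Erin can still be any of 1, 3, 7.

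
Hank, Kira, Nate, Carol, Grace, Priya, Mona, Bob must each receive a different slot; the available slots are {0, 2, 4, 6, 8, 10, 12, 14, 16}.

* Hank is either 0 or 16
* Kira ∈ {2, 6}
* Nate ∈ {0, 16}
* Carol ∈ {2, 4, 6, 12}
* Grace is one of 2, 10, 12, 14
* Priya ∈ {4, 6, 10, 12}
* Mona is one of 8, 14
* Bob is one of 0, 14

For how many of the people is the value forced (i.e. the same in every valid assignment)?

2

The 2 variables Hank and Nate are confined to {0, 16}, which locks those values in; drop them from Bob.
That leaves Bob = 14. Strike 14 from Grace, Mona.
Mona must be 8 (only option left).
Determined: Mona=8, Bob=14. The other people each still have more than one consistent value. That makes 2.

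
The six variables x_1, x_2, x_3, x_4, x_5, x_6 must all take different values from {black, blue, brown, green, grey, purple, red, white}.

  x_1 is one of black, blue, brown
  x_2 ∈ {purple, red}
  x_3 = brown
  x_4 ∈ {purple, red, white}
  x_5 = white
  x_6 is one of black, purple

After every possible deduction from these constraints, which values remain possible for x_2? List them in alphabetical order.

x_3's domain is down to {brown}, so x_3 = brown. Strike brown from x_1.
x_5's domain is down to {white}, so x_5 = white. Strike white from x_4.
Among the 4 still-open variables, blue fits only x_1 (and all 4 values in {black, blue, purple, red} must be used), so x_1 = blue.
Among the 3 still-open variables, black fits only x_6 (and all 3 values in {black, purple, red} must be used), so x_6 = black.
No further eliminations apply; x_2 can still be any of purple, red.

purple, red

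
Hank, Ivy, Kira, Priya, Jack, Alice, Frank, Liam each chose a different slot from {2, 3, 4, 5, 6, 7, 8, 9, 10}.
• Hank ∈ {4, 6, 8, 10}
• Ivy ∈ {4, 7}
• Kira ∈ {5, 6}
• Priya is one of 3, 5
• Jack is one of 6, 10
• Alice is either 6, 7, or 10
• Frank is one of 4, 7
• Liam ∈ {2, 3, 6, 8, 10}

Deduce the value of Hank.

The 8 variables draw from only 8 values {2, 3, 4, 5, 6, 7, 8, 10}, so each is used; only Liam can be 2, hence Liam = 2.
The 7 still-open variables together cover exactly {3, 4, 5, 6, 7, 8, 10} — 7 values for 7 variables — and 3 appears only in Priya's list, so Priya = 3.
The 6 still-open variables together cover exactly {4, 5, 6, 7, 8, 10} — 6 values for 6 variables — and 5 appears only in Kira's list, so Kira = 5.
The 5 still-open variables draw from only 5 values {4, 6, 7, 8, 10}, so each is used; only Hank can be 8, hence Hank = 8.

8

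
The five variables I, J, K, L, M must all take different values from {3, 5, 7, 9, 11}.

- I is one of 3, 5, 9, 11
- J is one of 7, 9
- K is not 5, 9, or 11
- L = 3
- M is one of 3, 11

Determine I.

5

L has just one choice, so L = 3. Strike 3 from I, K, M.
M has just one choice, so M = 11. Strike 11 from I.
K must be 7 (only option left). So J can't be 7.
J must be 9 (only option left). Strike 9 from I.
So I = 5.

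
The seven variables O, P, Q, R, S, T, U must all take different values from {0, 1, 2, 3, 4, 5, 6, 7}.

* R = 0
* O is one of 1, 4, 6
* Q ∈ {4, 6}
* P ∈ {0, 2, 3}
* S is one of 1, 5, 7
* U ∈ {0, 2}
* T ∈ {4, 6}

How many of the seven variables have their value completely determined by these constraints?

R must be 0 (only option left). So P, U can't be 0.
U's domain is down to {2}, so U = 2. Remove 2 from P.
That leaves P = 3.
Q and T share exactly the 2 values {4, 6}; by pigeonhole those values go to them, so strike 4, 6 from O.
O has just one choice, so O = 1. Strike 1 from S.
Determined: O=1, P=3, R=0, U=2. The other variables each still have more than one consistent value. That makes 4.

4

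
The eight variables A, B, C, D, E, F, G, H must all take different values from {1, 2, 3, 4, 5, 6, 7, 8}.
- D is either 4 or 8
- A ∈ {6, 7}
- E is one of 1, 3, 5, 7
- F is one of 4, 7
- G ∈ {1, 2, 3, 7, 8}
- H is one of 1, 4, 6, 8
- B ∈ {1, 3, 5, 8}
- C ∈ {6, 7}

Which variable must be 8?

D

The 8 variables draw from only 8 values {1, 2, 3, 4, 5, 6, 7, 8}, so each is used; only G can be 2, hence G = 2.
A and C between them cover only {6, 7} — a naked pair. Remove those values from E, F, H.
F has just one choice, so F = 4. So D, H can't be 4.
So 8 goes to D.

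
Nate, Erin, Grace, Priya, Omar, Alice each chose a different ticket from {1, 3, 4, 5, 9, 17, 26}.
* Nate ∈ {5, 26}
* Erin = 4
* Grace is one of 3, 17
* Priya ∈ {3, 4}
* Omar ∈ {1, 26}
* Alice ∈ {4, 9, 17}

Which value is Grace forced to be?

17

Erin's domain is down to {4}, so Erin = 4. Eliminate 4 elsewhere: Priya, Alice.
Priya's domain is down to {3}, so Priya = 3. Strike 3 from Grace.
So Grace = 17.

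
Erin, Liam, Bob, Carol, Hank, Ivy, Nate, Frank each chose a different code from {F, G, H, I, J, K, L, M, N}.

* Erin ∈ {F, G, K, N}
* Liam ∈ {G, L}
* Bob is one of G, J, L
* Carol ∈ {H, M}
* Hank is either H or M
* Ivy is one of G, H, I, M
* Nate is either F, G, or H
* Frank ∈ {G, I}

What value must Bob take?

J

The 2 variables Carol and Hank are confined to {H, M}, which locks those values in; drop them from Ivy, Nate.
Ivy and Frank share exactly the 2 values {G, I}; by pigeonhole those values go to them, so strike G, I from Erin, Liam, Bob, Nate.
Liam's domain is down to {L}, so Liam = L. Strike L from Bob.
So Bob = J.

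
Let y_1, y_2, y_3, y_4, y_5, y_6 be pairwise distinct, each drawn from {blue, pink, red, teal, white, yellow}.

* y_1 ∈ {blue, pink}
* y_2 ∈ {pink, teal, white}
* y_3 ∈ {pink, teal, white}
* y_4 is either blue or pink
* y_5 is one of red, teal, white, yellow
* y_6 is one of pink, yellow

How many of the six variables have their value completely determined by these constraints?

The 6 variables together cover exactly {blue, pink, red, teal, white, yellow} — 6 values for 6 variables — and red appears only in y_5's list, so y_5 = red.
The 5 still-open variables draw from only 5 values {blue, pink, teal, white, yellow}, so each is used; only y_6 can be yellow, hence y_6 = yellow.
The 2 variables y_1 and y_4 are confined to {blue, pink}, which locks those values in; drop them from y_2, y_3.
Determined: y_5=red, y_6=yellow. The other variables each still have more than one consistent value. That makes 2.

2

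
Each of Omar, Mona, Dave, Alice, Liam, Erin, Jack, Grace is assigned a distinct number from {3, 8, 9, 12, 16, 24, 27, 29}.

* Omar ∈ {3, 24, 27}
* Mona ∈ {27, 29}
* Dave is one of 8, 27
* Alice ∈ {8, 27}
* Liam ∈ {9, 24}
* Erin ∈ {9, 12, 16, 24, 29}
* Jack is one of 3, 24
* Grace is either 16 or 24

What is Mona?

Among the 8 variables, 12 fits only Erin (and all 8 values in {3, 8, 9, 12, 16, 24, 27, 29} must be used), so Erin = 12.
The 7 still-open variables draw from only 7 values {3, 8, 9, 16, 24, 27, 29}, so each is used; only Liam can be 9, hence Liam = 9.
The 6 still-open variables draw from only 6 values {3, 8, 16, 24, 27, 29}, so each is used; only Grace can be 16, hence Grace = 16.
Among the 5 still-open variables, 29 fits only Mona (and all 5 values in {3, 8, 24, 27, 29} must be used), so Mona = 29.

29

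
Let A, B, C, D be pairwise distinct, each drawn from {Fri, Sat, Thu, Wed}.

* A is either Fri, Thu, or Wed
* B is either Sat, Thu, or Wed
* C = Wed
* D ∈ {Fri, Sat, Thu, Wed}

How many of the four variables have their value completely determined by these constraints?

1

C has just one choice, so C = Wed. Eliminate Wed elsewhere: A, B, D.
Determined: C=Wed. The other variables each still have more than one consistent value. That makes 1.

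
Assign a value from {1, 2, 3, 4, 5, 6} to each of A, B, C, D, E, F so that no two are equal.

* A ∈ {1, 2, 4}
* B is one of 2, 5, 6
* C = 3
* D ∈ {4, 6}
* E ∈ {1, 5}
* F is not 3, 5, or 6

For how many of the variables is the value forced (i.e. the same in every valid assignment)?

1

C has just one choice, so C = 3.
Determined: C=3. The other variables each still have more than one consistent value. That makes 1.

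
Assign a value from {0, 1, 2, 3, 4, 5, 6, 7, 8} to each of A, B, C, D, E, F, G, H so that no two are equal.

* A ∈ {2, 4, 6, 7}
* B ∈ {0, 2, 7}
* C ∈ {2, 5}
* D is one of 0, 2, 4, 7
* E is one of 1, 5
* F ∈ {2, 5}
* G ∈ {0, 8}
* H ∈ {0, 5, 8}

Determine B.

7

The 8 variables together cover exactly {0, 1, 2, 4, 5, 6, 7, 8} — 8 values for 8 variables — and 1 appears only in E's list, so E = 1.
The 7 still-open variables together cover exactly {0, 2, 4, 5, 6, 7, 8} — 7 values for 7 variables — and 6 appears only in A's list, so A = 6.
The 6 still-open variables together cover exactly {0, 2, 4, 5, 7, 8} — 6 values for 6 variables — and 4 appears only in D's list, so D = 4.
The 5 still-open variables draw from only 5 values {0, 2, 5, 7, 8}, so each is used; only B can be 7, hence B = 7.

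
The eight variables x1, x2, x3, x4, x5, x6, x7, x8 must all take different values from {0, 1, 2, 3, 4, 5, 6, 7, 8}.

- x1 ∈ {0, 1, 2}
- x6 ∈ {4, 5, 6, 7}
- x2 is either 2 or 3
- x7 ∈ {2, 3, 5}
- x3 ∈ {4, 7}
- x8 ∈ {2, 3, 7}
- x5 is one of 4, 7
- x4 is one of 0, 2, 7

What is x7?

5

Among the 8 variables, 1 fits only x1 (and all 8 values in {0, 1, 2, 3, 4, 5, 6, 7} must be used), so x1 = 1.
The 7 still-open variables draw from only 7 values {0, 2, 3, 4, 5, 6, 7}, so each is used; only x4 can be 0, hence x4 = 0.
The 6 still-open variables together cover exactly {2, 3, 4, 5, 6, 7} — 6 values for 6 variables — and 6 appears only in x6's list, so x6 = 6.
Among the 5 still-open variables, 5 fits only x7 (and all 5 values in {2, 3, 4, 5, 7} must be used), so x7 = 5.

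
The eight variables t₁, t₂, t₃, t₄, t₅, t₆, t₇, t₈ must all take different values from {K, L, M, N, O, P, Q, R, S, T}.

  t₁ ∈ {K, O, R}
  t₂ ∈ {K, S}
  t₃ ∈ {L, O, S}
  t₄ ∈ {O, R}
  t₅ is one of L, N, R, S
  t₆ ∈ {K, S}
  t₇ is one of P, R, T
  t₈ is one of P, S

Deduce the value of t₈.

P

Among the 8 variables, N fits only t₅ (and all 8 values in {K, L, N, O, P, R, S, T} must be used), so t₅ = N.
Among the 7 still-open variables, L fits only t₃ (and all 7 values in {K, L, O, P, R, S, T} must be used), so t₃ = L.
The 6 still-open variables draw from only 6 values {K, O, P, R, S, T}, so each is used; only t₇ can be T, hence t₇ = T.
The 5 still-open variables together cover exactly {K, O, P, R, S} — 5 values for 5 variables — and P appears only in t₈'s list, so t₈ = P.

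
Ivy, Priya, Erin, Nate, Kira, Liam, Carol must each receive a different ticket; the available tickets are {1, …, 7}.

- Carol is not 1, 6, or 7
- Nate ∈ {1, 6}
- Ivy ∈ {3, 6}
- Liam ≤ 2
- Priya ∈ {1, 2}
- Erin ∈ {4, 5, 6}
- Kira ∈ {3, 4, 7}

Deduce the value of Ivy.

The 7 variables together cover exactly {1, 2, 3, 4, 5, 6, 7} — 7 values for 7 variables — and 7 appears only in Kira's list, so Kira = 7.
The 2 variables Priya and Liam are confined to {1, 2}, which locks those values in; drop them from Nate, Carol.
That leaves Nate = 6. Strike 6 from Ivy, Erin.
So Ivy = 3.

3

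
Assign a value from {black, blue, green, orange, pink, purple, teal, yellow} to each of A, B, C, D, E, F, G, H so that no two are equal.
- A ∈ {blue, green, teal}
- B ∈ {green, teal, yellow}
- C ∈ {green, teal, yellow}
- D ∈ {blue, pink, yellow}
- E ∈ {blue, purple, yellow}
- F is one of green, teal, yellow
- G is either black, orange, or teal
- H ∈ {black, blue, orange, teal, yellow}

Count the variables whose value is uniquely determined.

3

The 8 variables draw from only 8 values {black, blue, green, orange, pink, purple, teal, yellow}, so each is used; only D can be pink, hence D = pink.
The 7 still-open variables together cover exactly {black, blue, green, orange, purple, teal, yellow} — 7 values for 7 variables — and purple appears only in E's list, so E = purple.
The 3 variables B, C, F are confined to {green, teal, yellow}, which locks those values in; drop them from A, G, H.
A has just one choice, so A = blue. Strike blue from H.
Determined: A=blue, D=pink, E=purple. The other variables each still have more than one consistent value. That makes 3.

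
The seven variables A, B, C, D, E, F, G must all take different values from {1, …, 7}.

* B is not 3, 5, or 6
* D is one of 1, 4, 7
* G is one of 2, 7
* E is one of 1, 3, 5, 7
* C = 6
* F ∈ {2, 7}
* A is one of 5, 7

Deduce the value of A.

5

C must be 6 (only option left).
The 6 still-open variables together cover exactly {1, 2, 3, 4, 5, 7} — 6 values for 6 variables — and 3 appears only in E's list, so E = 3.
Among the 5 still-open variables, 5 fits only A (and all 5 values in {1, 2, 4, 5, 7} must be used), so A = 5.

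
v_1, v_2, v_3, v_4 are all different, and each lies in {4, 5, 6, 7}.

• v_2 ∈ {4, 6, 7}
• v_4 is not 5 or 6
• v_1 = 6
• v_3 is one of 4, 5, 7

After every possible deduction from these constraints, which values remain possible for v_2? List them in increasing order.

4, 7

v_1's domain is down to {6}, so v_1 = 6. Eliminate 6 elsewhere: v_2.
The 3 still-open variables draw from only 3 values {4, 5, 7}, so each is used; only v_3 can be 5, hence v_3 = 5.
No further eliminations apply; v_2 can still be any of 4, 7.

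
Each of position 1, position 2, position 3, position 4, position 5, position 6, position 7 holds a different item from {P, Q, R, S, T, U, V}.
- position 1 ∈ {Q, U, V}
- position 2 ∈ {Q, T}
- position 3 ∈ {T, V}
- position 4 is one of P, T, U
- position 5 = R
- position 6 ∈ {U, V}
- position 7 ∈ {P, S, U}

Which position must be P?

position 5 has just one choice, so position 5 = R.
The 6 still-open variables draw from only 6 values {P, Q, S, T, U, V}, so each is used; only position 7 can be S, hence position 7 = S.
The 5 still-open variables together cover exactly {P, Q, T, U, V} — 5 values for 5 variables — and P appears only in position 4's list, so position 4 = P.

position 4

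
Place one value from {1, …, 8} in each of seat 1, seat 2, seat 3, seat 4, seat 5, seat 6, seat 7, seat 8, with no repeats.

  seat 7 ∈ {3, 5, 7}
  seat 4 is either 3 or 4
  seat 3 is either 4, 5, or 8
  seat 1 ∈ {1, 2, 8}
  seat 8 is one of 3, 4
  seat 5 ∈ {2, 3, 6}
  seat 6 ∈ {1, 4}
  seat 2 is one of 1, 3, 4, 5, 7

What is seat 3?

Among the 8 variables, 6 fits only seat 5 (and all 8 values in {1, 2, 3, 4, 5, 6, 7, 8} must be used), so seat 5 = 6.
Among the 7 still-open variables, 2 fits only seat 1 (and all 7 values in {1, 2, 3, 4, 5, 7, 8} must be used), so seat 1 = 2.
Among the 6 still-open variables, 8 fits only seat 3 (and all 6 values in {1, 3, 4, 5, 7, 8} must be used), so seat 3 = 8.

8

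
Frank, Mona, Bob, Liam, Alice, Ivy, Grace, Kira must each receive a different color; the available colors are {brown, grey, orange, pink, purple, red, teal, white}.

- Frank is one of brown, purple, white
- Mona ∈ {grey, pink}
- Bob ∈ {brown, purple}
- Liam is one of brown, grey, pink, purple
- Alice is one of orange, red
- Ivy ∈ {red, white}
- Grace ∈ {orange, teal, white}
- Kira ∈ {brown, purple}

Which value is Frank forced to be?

The 8 variables together cover exactly {brown, grey, orange, pink, purple, red, teal, white} — 8 values for 8 variables — and teal appears only in Grace's list, so Grace = teal.
The 7 still-open variables together cover exactly {brown, grey, orange, pink, purple, red, white} — 7 values for 7 variables — and orange appears only in Alice's list, so Alice = orange.
Among the 6 still-open variables, red fits only Ivy (and all 6 values in {brown, grey, pink, purple, red, white} must be used), so Ivy = red.
The 5 still-open variables draw from only 5 values {brown, grey, pink, purple, white}, so each is used; only Frank can be white, hence Frank = white.

white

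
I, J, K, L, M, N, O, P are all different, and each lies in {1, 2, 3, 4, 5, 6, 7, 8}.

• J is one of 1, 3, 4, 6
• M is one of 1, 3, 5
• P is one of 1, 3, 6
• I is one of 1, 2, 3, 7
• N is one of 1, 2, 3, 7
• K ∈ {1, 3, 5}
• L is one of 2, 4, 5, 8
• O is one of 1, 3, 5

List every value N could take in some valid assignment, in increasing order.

Among the 8 variables, 8 fits only L (and all 8 values in {1, 2, 3, 4, 5, 6, 7, 8} must be used), so L = 8.
The 7 still-open variables together cover exactly {1, 2, 3, 4, 5, 6, 7} — 7 values for 7 variables — and 4 appears only in J's list, so J = 4.
The 6 still-open variables together cover exactly {1, 2, 3, 5, 6, 7} — 6 values for 6 variables — and 6 appears only in P's list, so P = 6.
K, M, O share exactly the 3 values {1, 3, 5}; by pigeonhole those values go to them, so strike 1, 3, 5 from I, N.
No further eliminations apply; N can still be any of 2, 7.

2, 7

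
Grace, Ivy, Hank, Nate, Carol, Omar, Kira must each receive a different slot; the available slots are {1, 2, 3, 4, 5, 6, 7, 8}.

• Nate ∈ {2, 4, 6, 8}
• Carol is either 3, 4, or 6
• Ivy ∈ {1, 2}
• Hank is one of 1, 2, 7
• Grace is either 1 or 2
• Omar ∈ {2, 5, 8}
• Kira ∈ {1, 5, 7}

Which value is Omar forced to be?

Grace and Ivy share exactly the 2 values {1, 2}; by pigeonhole those values go to them, so strike 1, 2 from Hank, Nate, Omar, Kira.
Hank has just one choice, so Hank = 7. Eliminate 7 elsewhere: Kira.
That leaves Kira = 5. Remove 5 from Omar.
So Omar = 8.

8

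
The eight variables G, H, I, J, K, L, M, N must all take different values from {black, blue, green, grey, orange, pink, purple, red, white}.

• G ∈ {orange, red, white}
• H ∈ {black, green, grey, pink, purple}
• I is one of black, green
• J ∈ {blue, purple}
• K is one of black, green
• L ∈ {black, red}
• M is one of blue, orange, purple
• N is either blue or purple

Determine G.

I and K share exactly the 2 values {black, green}; by pigeonhole those values go to them, so strike black, green from H, L.
L's domain is down to {red}, so L = red. Strike red from G.
The 2 variables J and N are confined to {blue, purple}, which locks those values in; drop them from H, M.
M must be orange (only option left). Eliminate orange elsewhere: G.
So G = white.

white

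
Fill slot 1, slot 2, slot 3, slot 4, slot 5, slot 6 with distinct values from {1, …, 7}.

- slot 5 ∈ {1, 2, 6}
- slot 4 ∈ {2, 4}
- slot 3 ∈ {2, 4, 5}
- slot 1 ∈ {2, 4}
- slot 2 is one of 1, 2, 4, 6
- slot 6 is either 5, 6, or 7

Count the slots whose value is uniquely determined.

Among the 6 variables, 7 fits only slot 6 (and all 6 values in {1, 2, 4, 5, 6, 7} must be used), so slot 6 = 7.
The 5 still-open variables draw from only 5 values {1, 2, 4, 5, 6}, so each is used; only slot 3 can be 5, hence slot 3 = 5.
slot 1 and slot 4 between them cover only {2, 4} — a naked pair. Remove those values from slot 2, slot 5.
Determined: slot 3=5, slot 6=7. The other slots each still have more than one consistent value. That makes 2.

2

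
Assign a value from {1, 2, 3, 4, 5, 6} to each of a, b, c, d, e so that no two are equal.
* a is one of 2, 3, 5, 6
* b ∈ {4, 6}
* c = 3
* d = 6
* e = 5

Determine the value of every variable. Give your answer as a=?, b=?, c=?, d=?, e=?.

c has just one choice, so c = 3. Eliminate 3 elsewhere: a.
d has just one choice, so d = 6. So a, b can't be 6.
e's domain is down to {5}, so e = 5. So a can't be 5.
a must be 2 (only option left).
That leaves b = 4.

a=2, b=4, c=3, d=6, e=5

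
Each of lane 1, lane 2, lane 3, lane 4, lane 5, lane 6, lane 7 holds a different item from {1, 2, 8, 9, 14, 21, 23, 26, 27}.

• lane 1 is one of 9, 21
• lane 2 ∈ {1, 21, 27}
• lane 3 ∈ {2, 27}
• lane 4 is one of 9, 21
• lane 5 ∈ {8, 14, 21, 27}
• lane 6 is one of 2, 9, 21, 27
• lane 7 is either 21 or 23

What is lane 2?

The 2 variables lane 1 and lane 4 are confined to {9, 21}, which locks those values in; drop them from lane 2, lane 5, lane 6, lane 7.
That leaves lane 7 = 23.
lane 3 and lane 6 between them cover only {2, 27} — a naked pair. Remove those values from lane 2, lane 5.
So lane 2 = 1.

1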